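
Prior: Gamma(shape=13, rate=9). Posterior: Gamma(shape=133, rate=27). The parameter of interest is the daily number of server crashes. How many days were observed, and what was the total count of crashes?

Gamma–Poisson conjugacy: posterior shape = α + Σxᵢ, posterior rate = β + n.
Matching: Σxᵢ = 133 − 13 = 120 and n = 27 − 9 = 18.

n = 18 days with total 120 crashes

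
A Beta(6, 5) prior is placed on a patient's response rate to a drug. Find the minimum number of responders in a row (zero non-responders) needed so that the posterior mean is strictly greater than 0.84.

After k responders and 0 non-responders the posterior is Beta(6+k, 5), with mean (6+k)/(6+5+k).
Set (6+k)/(11+k) > 0.84 and solve: k > (0.84·11 − 6)/(1 − 0.84) = 20.250.
The smallest integer exceeding 20.250 is 21.

k = 21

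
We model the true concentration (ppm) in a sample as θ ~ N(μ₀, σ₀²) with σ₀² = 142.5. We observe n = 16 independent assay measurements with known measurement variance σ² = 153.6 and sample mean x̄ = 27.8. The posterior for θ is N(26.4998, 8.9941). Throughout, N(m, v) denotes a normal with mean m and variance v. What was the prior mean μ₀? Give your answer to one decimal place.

μ₀ = 7.2

The posterior mean is a precision-weighted average: μ_n = (τ₀μ₀ + τ_data·x̄)/(τ₀+τ_data), with τ₀=1/σ₀² and τ_data=n/σ².
Here τ₀ = 1/142.5 = 0.007018 and τ_data = 16/153.6 = 0.104167, so τ_n = 0.111185.
Rearranging for μ₀: μ₀ = (μ_n·τ_n − τ_data·x̄)/τ₀ = (26.4998·0.111185 − 0.104167·27.8) / 0.007018 = 0.050538/0.007018 ≈ 7.2.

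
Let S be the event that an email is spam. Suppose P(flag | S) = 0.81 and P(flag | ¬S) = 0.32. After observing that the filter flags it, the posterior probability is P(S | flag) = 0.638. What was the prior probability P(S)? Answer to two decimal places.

In odds form, posterior odds = prior odds × likelihood ratio, so prior odds = posterior odds ÷ LR.
Posterior odds = 0.638/(1−0.638) = 1.7624. LR = 0.81/0.32 = 2.5312.
Prior odds = 1.7624/2.5312 = 0.6963, so P(S) = 0.6963/(1+0.6963) ≈ 0.41.

P(S) = 0.41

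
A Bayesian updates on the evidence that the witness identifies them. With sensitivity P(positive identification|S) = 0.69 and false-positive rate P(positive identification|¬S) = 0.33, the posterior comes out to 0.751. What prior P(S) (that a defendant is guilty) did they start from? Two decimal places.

In odds form, posterior odds = prior odds × likelihood ratio, so prior odds = posterior odds ÷ LR.
Posterior odds = 0.751/(1−0.751) = 3.0161. LR = 0.69/0.33 = 2.0909.
Prior odds = 3.0161/2.0909 = 1.4425, so P(S) = 1.4425/(1+1.4425) ≈ 0.59.

P(S) = 0.59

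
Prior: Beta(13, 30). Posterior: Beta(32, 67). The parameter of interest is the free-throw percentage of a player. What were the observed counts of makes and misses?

Beta is conjugate to the binomial likelihood: posterior = Beta(a+s, b+f).
Match parameters: s=32−13=19, f=67−30=37.

19 makes and 37 misses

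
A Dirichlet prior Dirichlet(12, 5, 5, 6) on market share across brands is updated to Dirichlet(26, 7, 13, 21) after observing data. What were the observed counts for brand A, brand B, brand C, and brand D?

counts (14, 2, 8, 15)

For a Dirichlet(α) prior with multinomial counts c, the posterior is Dirichlet(α + c) componentwise.
Counts are posterior − prior componentwise: 26−12=14, 7−5=2, 13−5=8, 21−6=15.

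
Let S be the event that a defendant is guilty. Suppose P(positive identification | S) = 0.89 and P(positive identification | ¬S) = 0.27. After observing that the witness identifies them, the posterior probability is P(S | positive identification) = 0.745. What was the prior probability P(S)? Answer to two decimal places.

Bayes' rule in odds form gives O(S|E) = O(S)·[P(E|S)/P(E|¬S)], hence O(S) = O(S|E)/LR.
Posterior odds = 0.745/(1−0.745) = 2.9216. LR = 0.89/0.27 = 3.2963.
Prior odds = 2.9216/3.2963 = 0.8863, so P(S) = 0.8863/(1+0.8863) ≈ 0.47.

P(S) = 0.47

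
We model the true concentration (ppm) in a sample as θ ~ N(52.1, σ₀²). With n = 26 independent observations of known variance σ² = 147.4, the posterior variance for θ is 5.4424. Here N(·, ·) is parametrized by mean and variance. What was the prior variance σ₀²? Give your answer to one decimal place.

For the Normal–Normal model with known σ², precisions add: τ_n = τ₀ + n/σ².
So 1/σ₀² = 1/5.4424 − 26/147.4 = 0.183742 − 0.176391 = 0.007351.
Hence σ₀² = 1/0.007351 ≈ 136.0.

σ₀² = 136.0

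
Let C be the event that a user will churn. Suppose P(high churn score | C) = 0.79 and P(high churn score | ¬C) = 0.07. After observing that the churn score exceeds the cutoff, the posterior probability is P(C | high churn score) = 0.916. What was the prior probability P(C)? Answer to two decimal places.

In odds form, posterior odds = prior odds × likelihood ratio, so prior odds = posterior odds ÷ LR.
Posterior odds = 0.916/(1−0.916) = 10.9048. LR = 0.79/0.07 = 11.2857.
Prior odds = 10.9048/11.2857 = 0.9662, so P(C) = 0.9662/(1+0.9662) ≈ 0.49.

P(C) = 0.49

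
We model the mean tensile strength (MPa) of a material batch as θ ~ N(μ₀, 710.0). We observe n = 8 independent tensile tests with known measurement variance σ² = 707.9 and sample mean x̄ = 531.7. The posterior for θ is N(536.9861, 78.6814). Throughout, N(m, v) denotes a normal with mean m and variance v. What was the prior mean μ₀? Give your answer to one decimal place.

With known observation variance, the Normal–Normal posterior has precision τ_n = τ₀ + n/σ² and mean μ_n = (τ₀μ₀ + (n/σ²)x̄)/τ_n.
Here τ₀ = 1/710.0 = 0.001408 and τ_data = 8/707.9 = 0.011301, so τ_n = 0.012709.
Rearranging for μ₀: μ₀ = (μ_n·τ_n − τ_data·x̄)/τ₀ = (536.9861·0.012709 − 0.011301·531.7) / 0.001408 = 0.815815/0.001408 ≈ 579.4.

μ₀ = 579.4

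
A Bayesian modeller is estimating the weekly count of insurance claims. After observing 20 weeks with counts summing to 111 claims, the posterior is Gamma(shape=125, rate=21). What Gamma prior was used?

Gamma–Poisson conjugacy: posterior shape = α + Σxᵢ, posterior rate = β + n.
So α = 125 − 111 = 14 and β = 21 − 20 = 1.

Gamma(shape=14, rate=1)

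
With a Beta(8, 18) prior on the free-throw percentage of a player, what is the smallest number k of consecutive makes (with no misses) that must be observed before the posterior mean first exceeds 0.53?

k = 13

After k makes and 0 misses the posterior is Beta(8+k, 18), with mean (8+k)/(8+18+k).
Set (8+k)/(26+k) > 0.53 and solve: k > (0.53·26 − 8)/(1 − 0.53) = 12.298.
The smallest integer exceeding 12.298 is 13, and checking k=13: (21)/(39) = 0.5385 > 0.53.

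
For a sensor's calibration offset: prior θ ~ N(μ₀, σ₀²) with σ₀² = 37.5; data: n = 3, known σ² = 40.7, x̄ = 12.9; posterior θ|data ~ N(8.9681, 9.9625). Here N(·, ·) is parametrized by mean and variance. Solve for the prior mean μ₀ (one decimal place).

μ₀ = -1.9

The posterior mean is a precision-weighted average: μ_n = (τ₀μ₀ + τ_data·x̄)/(τ₀+τ_data), with τ₀=1/σ₀² and τ_data=n/σ².
Here τ₀ = 1/37.5 = 0.026667 and τ_data = 3/40.7 = 0.073710, so τ_n = 0.100377.
Rearranging for μ₀: μ₀ = (μ_n·τ_n − τ_data·x̄)/τ₀ = (8.9681·0.100377 − 0.073710·12.9) / 0.026667 = -0.050668/0.026667 ≈ -1.9.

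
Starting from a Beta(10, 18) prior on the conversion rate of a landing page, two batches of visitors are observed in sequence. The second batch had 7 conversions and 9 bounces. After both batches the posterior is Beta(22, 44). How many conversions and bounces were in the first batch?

5 conversions and 17 bounces

Sequential conjugate updates are equivalent to a single update on the pooled data, so total successes = posterior α − prior α and total failures = posterior β − prior β.
Total across both batches: 22−10=12 conversions, 44−18=26 bounces.
Subtract the second batch: 12−7=5 conversions and 26−9=17 bounces.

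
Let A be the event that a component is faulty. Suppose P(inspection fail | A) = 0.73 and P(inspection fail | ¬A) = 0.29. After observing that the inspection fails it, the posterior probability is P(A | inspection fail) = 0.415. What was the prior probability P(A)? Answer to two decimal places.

Bayes' rule in odds form gives O(A|E) = O(A)·[P(E|A)/P(E|¬A)], hence O(A) = O(A|E)/LR.
Posterior odds = 0.415/(1−0.415) = 0.7094. LR = 0.73/0.29 = 2.5172.
Prior odds = 0.7094/2.5172 = 0.2818, so P(A) = 0.2818/(1+0.2818) ≈ 0.22.

P(A) = 0.22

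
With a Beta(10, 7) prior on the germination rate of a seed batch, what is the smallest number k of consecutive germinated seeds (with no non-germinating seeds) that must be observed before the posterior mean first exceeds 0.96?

k = 159

After k germinated seeds and 0 non-germinating seeds the posterior is Beta(10+k, 7), with mean (10+k)/(10+7+k).
Set (10+k)/(17+k) > 0.96 and solve: k > (0.96·17 − 10)/(1 − 0.96) = 158.000.
The smallest integer exceeding 158.000 is 159, and checking k=159: (169)/(176) = 0.9602 > 0.96.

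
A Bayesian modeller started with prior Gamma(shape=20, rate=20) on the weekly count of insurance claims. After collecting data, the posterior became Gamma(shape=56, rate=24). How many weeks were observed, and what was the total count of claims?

n = 4 weeks with total 36 claims

A Gamma(α, β) prior (rate parametrization) on a Poisson rate with n observations summing to S gives posterior Gamma(α+S, β+n).
Matching: Σxᵢ = 56 − 20 = 36 and n = 24 − 20 = 4.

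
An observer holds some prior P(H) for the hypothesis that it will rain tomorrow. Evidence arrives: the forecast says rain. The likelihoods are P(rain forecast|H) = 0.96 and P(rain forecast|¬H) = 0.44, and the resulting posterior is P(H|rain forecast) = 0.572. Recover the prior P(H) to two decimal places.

Bayes' rule in odds form gives O(H|E) = O(H)·[P(E|H)/P(E|¬H)], hence O(H) = O(H|E)/LR.
Posterior odds = 0.572/(1−0.572) = 1.3364. LR = 0.96/0.44 = 2.1818.
Prior odds = 1.3364/2.1818 = 0.6125, so P(H) = 0.6125/(1+0.6125) ≈ 0.38.

P(H) = 0.38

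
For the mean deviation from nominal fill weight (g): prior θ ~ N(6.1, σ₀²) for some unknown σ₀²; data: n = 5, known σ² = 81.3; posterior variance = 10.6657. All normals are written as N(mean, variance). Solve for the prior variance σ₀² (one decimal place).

σ₀² = 31.0

Posterior precision equals prior precision plus data precision: 1/σ_n² = 1/σ₀² + n/σ².
So 1/σ₀² = 1/10.6657 − 5/81.3 = 0.093758 − 0.061501 = 0.032257.
Hence σ₀² = 1/0.032257 ≈ 31.0.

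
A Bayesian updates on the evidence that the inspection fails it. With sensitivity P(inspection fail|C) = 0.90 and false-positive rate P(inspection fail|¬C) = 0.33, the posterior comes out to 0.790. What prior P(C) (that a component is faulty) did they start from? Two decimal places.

In odds form, posterior odds = prior odds × likelihood ratio, so prior odds = posterior odds ÷ LR.
Posterior odds = 0.790/(1−0.790) = 3.7619. LR = 0.90/0.33 = 2.7273.
Prior odds = 3.7619/2.7273 = 1.3793, so P(C) = 1.3793/(1+1.3793) ≈ 0.58.

P(C) = 0.58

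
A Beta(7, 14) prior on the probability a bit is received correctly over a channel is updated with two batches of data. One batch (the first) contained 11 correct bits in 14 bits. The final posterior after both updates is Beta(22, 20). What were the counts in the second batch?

4 correct bits and 3 errors

Because Beta–binomial updating is additive in the counts, the combined data contributed (α_post−α_prior, β_post−β_prior) successes and failures.
Total across both batches: 22−7=15 correct bits, 20−14=6 errors.
Subtract the first batch: 15−11=4 correct bits and 6−3=3 errors.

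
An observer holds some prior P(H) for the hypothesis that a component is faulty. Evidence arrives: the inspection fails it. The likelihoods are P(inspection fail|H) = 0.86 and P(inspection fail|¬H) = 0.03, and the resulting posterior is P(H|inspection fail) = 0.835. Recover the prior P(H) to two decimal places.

P(H) = 0.15

In odds form, posterior odds = prior odds × likelihood ratio, so prior odds = posterior odds ÷ LR.
Posterior odds = 0.835/(1−0.835) = 5.0606. LR = 0.86/0.03 = 28.6667.
Prior odds = 5.0606/28.6667 = 0.1765, so P(H) = 0.1765/(1+0.1765) ≈ 0.15.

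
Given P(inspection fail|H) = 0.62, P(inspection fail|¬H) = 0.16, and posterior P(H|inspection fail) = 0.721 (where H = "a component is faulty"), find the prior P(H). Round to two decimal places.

In odds form, posterior odds = prior odds × likelihood ratio, so prior odds = posterior odds ÷ LR.
Posterior odds = 0.721/(1−0.721) = 2.5842. LR = 0.62/0.16 = 3.8750.
Prior odds = 2.5842/3.8750 = 0.6669, so P(H) = 0.6669/(1+0.6669) ≈ 0.40.

P(H) = 0.40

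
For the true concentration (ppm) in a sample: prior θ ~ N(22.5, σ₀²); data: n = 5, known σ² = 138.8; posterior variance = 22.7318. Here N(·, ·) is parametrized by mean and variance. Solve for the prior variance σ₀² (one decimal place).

Posterior precision equals prior precision plus data precision: 1/σ_n² = 1/σ₀² + n/σ².
So 1/σ₀² = 1/22.7318 − 5/138.8 = 0.043991 − 0.036023 = 0.007968.
Hence σ₀² = 1/0.007968 ≈ 125.5.

σ₀² = 125.5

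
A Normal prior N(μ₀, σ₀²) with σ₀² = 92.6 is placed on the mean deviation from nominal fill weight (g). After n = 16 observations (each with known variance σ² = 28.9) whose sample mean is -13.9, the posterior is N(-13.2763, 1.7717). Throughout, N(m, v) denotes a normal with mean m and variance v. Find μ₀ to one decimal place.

With known observation variance, the Normal–Normal posterior has precision τ_n = τ₀ + n/σ² and mean μ_n = (τ₀μ₀ + (n/σ²)x̄)/τ_n.
Here τ₀ = 1/92.6 = 0.010799 and τ_data = 16/28.9 = 0.553633, so τ_n = 0.564432.
Rearranging for μ₀: μ₀ = (μ_n·τ_n − τ_data·x̄)/τ₀ = (-13.2763·0.564432 − 0.553633·-13.9) / 0.010799 = 0.201930/0.010799 ≈ 18.7.

μ₀ = 18.7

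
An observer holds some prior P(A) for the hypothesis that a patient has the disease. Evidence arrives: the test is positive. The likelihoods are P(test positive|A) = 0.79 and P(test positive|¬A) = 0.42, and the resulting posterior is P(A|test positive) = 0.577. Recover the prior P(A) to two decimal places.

Bayes' rule in odds form gives O(A|E) = O(A)·[P(E|A)/P(E|¬A)], hence O(A) = O(A|E)/LR.
Posterior odds = 0.577/(1−0.577) = 1.3641. LR = 0.79/0.42 = 1.8810.
Prior odds = 1.3641/1.8810 = 0.7252, so P(A) = 0.7252/(1+0.7252) ≈ 0.42.

P(A) = 0.42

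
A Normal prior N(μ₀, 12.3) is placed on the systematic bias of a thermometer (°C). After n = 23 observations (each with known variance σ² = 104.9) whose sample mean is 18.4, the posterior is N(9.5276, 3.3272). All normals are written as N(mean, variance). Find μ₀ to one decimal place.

μ₀ = -14.4

The posterior mean is a precision-weighted average: μ_n = (τ₀μ₀ + τ_data·x̄)/(τ₀+τ_data), with τ₀=1/σ₀² and τ_data=n/σ².
Here τ₀ = 1/12.3 = 0.081301 and τ_data = 23/104.9 = 0.219256, so τ_n = 0.300557.
Rearranging for μ₀: μ₀ = (μ_n·τ_n − τ_data·x̄)/τ₀ = (9.5276·0.300557 − 0.219256·18.4) / 0.081301 = -1.170724/0.081301 ≈ -14.4.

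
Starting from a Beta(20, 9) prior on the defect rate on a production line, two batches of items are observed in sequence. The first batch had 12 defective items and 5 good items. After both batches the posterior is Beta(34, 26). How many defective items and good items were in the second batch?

Because Beta–binomial updating is additive in the counts, the combined data contributed (α_post−α_prior, β_post−β_prior) successes and failures.
Total across both batches: 34−20=14 defective items, 26−9=17 good items.
Subtract the first batch: 14−12=2 defective items and 17−5=12 good items.

2 defective items and 12 good items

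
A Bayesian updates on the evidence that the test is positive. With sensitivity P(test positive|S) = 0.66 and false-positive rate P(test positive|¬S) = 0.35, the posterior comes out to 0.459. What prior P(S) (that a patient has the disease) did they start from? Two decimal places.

P(S) = 0.31

In odds form, posterior odds = prior odds × likelihood ratio, so prior odds = posterior odds ÷ LR.
Posterior odds = 0.459/(1−0.459) = 0.8484. LR = 0.66/0.35 = 1.8857.
Prior odds = 0.8484/1.8857 = 0.4499, so P(S) = 0.4499/(1+0.4499) ≈ 0.31.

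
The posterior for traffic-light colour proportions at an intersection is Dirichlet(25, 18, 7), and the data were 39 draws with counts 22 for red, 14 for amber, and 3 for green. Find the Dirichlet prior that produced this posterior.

Dirichlet(3, 4, 4)

For a Dirichlet(α) prior with multinomial counts c, the posterior is Dirichlet(α + c) componentwise.
Subtract each count from the matching posterior parameter: 25−22=3, 18−14=4, 7−3=4.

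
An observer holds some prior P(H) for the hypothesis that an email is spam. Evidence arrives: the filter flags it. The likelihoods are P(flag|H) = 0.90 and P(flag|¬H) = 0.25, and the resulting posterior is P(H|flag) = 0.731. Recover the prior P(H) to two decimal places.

P(H) = 0.43

Bayes' rule in odds form gives O(H|E) = O(H)·[P(E|H)/P(E|¬H)], hence O(H) = O(H|E)/LR.
Posterior odds = 0.731/(1−0.731) = 2.7175. LR = 0.90/0.25 = 3.6000.
Prior odds = 2.7175/3.6000 = 0.7549, so P(H) = 0.7549/(1+0.7549) ≈ 0.43.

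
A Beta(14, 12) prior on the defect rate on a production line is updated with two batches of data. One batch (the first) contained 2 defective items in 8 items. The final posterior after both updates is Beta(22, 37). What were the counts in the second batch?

Because Beta–binomial updating is additive in the counts, the combined data contributed (α_post−α_prior, β_post−β_prior) successes and failures.
Total across both batches: 22−14=8 defective items, 37−12=25 good items.
Subtract the first batch: 8−2=6 defective items and 25−6=19 good items.

6 defective items and 19 good items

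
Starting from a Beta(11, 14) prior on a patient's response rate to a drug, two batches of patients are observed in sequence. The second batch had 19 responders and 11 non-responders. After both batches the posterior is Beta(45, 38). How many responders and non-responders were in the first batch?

Because Beta–binomial updating is additive in the counts, the combined data contributed (α_post−α_prior, β_post−β_prior) successes and failures.
Total across both batches: 45−11=34 responders, 38−14=24 non-responders.
Subtract the second batch: 34−19=15 responders and 24−11=13 non-responders.

15 responders and 13 non-responders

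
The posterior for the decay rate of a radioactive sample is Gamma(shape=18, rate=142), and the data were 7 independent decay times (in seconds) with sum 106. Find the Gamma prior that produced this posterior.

Gamma(shape=11, rate=36)

For an exponential likelihood with a Gamma(α, β) prior on the rate, n observations with total T give posterior Gamma(α+n, β+T).
So α = 18 − 7 = 11 and β = 142 − 106 = 36.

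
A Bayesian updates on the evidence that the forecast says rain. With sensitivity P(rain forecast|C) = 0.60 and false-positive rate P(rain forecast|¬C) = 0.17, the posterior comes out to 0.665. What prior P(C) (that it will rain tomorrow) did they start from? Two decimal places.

P(C) = 0.36

In odds form, posterior odds = prior odds × likelihood ratio, so prior odds = posterior odds ÷ LR.
Posterior odds = 0.665/(1−0.665) = 1.9851. LR = 0.60/0.17 = 3.5294.
Prior odds = 1.9851/3.5294 = 0.5624, so P(C) = 0.5624/(1+0.5624) ≈ 0.36.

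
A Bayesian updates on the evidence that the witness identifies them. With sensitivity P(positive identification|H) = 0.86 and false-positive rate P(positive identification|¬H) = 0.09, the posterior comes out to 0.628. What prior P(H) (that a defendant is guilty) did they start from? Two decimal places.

Bayes' rule in odds form gives O(H|E) = O(H)·[P(E|H)/P(E|¬H)], hence O(H) = O(H|E)/LR.
Posterior odds = 0.628/(1−0.628) = 1.6882. LR = 0.86/0.09 = 9.5556.
Prior odds = 1.6882/9.5556 = 0.1767, so P(H) = 0.1767/(1+0.1767) ≈ 0.15.

P(H) = 0.15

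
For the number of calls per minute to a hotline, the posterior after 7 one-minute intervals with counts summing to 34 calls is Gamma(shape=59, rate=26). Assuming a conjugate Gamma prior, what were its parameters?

Gamma(shape=25, rate=19)

Gamma–Poisson conjugacy: posterior shape = α + Σxᵢ, posterior rate = β + n.
So α = 59 − 34 = 25 and β = 26 − 7 = 19.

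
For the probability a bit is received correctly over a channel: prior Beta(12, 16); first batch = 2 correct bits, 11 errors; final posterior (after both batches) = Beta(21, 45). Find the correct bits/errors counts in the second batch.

Because Beta–binomial updating is additive in the counts, the combined data contributed (α_post−α_prior, β_post−β_prior) successes and failures.
Total across both batches: 21−12=9 correct bits, 45−16=29 errors.
Subtract the first batch: 9−2=7 correct bits and 29−11=18 errors.

7 correct bits and 18 errors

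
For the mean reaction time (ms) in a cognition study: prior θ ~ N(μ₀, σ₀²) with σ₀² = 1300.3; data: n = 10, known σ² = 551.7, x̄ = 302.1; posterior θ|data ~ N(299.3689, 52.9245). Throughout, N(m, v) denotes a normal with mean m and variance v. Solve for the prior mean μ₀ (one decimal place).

The posterior mean is a precision-weighted average: μ_n = (τ₀μ₀ + τ_data·x̄)/(τ₀+τ_data), with τ₀=1/σ₀² and τ_data=n/σ².
Here τ₀ = 1/1300.3 = 0.000769 and τ_data = 10/551.7 = 0.018126, so τ_n = 0.018895.
Rearranging for μ₀: μ₀ = (μ_n·τ_n − τ_data·x̄)/τ₀ = (299.3689·0.018895 − 0.018126·302.1) / 0.000769 = 0.180711/0.000769 ≈ 235.0.

μ₀ = 235.0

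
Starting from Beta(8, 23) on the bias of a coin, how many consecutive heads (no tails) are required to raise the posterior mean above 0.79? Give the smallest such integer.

After k heads and 0 tails the posterior is Beta(8+k, 23), with mean (8+k)/(8+23+k).
Set (8+k)/(31+k) > 0.79 and solve: k > (0.79·31 − 8)/(1 − 0.79) = 78.524.
The smallest integer exceeding 78.524 is 79.

k = 79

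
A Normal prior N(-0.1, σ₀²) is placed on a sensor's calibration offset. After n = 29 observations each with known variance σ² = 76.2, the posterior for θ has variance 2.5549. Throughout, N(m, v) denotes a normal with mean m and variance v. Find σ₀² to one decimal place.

σ₀² = 92.4

For the Normal–Normal model with known σ², precisions add: τ_n = τ₀ + n/σ².
So 1/σ₀² = 1/2.5549 − 29/76.2 = 0.391405 − 0.380577 = 0.010828.
Hence σ₀² = 1/0.010828 ≈ 92.4.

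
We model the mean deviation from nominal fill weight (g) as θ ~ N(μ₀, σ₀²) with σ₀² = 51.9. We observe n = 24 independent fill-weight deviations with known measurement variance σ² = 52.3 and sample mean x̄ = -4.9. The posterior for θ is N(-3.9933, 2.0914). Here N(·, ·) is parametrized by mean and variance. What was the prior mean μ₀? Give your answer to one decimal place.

With known observation variance, the Normal–Normal posterior has precision τ_n = τ₀ + n/σ² and mean μ_n = (τ₀μ₀ + (n/σ²)x̄)/τ_n.
Here τ₀ = 1/51.9 = 0.019268 and τ_data = 24/52.3 = 0.458891, so τ_n = 0.478159.
Rearranging for μ₀: μ₀ = (μ_n·τ_n − τ_data·x̄)/τ₀ = (-3.9933·0.478159 − 0.458891·-4.9) / 0.019268 = 0.339134/0.019268 ≈ 17.6.

μ₀ = 17.6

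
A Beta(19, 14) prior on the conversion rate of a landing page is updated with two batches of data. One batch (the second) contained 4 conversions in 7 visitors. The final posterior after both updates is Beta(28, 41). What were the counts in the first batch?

5 conversions and 24 bounces

Because Beta–binomial updating is additive in the counts, the combined data contributed (α_post−α_prior, β_post−β_prior) successes and failures.
Total across both batches: 28−19=9 conversions, 41−14=27 bounces.
Subtract the second batch: 9−4=5 conversions and 27−3=24 bounces.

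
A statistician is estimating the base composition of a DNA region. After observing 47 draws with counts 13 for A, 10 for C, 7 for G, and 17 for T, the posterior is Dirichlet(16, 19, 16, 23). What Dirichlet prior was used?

For a Dirichlet(α) prior with multinomial counts c, the posterior is Dirichlet(α + c) componentwise.
Subtract each count from the matching posterior parameter: 16−13=3, 19−10=9, 16−7=9, 23−17=6.

Dirichlet(3, 9, 9, 6)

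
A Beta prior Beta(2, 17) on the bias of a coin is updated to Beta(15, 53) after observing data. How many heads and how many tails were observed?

13 heads and 36 tails

A Beta(α, β) prior with s successes and f failures in binomial data gives a Beta(α+s, β+f) posterior.
So s = 15 − 2 = 13 and f = 53 − 17 = 36.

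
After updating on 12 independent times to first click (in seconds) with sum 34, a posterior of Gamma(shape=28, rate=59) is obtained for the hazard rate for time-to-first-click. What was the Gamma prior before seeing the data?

Gamma(shape=16, rate=25)

Gamma–exponential conjugacy: posterior shape = α + n, posterior rate = β + Σtᵢ.
So α = 28 − 12 = 16 and β = 59 − 34 = 25.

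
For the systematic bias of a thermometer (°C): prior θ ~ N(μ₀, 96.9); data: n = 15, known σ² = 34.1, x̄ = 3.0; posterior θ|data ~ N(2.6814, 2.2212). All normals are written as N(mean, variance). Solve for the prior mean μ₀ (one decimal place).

μ₀ = -10.9

The posterior mean is a precision-weighted average: μ_n = (τ₀μ₀ + τ_data·x̄)/(τ₀+τ_data), with τ₀=1/σ₀² and τ_data=n/σ².
Here τ₀ = 1/96.9 = 0.010320 and τ_data = 15/34.1 = 0.439883, so τ_n = 0.450203.
Rearranging for μ₀: μ₀ = (μ_n·τ_n − τ_data·x̄)/τ₀ = (2.6814·0.450203 − 0.439883·3.0) / 0.010320 = -0.112475/0.010320 ≈ -10.9.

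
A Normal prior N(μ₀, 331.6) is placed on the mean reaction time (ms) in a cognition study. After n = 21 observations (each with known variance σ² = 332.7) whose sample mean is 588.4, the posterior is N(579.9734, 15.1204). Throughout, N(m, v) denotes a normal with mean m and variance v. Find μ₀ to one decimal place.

μ₀ = 403.6

The posterior mean is a precision-weighted average: μ_n = (τ₀μ₀ + τ_data·x̄)/(τ₀+τ_data), with τ₀=1/σ₀² and τ_data=n/σ².
Here τ₀ = 1/331.6 = 0.003016 and τ_data = 21/332.7 = 0.063120, so τ_n = 0.066136.
Rearranging for μ₀: μ₀ = (μ_n·τ_n − τ_data·x̄)/τ₀ = (579.9734·0.066136 − 0.063120·588.4) / 0.003016 = 1.217313/0.003016 ≈ 403.6.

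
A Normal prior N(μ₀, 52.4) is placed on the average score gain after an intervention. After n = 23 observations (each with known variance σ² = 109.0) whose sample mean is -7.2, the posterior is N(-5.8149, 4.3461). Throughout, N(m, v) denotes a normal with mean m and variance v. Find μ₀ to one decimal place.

With known observation variance, the Normal–Normal posterior has precision τ_n = τ₀ + n/σ² and mean μ_n = (τ₀μ₀ + (n/σ²)x̄)/τ_n.
Here τ₀ = 1/52.4 = 0.019084 and τ_data = 23/109.0 = 0.211009, so τ_n = 0.230093.
Rearranging for μ₀: μ₀ = (μ_n·τ_n − τ_data·x̄)/τ₀ = (-5.8149·0.230093 − 0.211009·-7.2) / 0.019084 = 0.181297/0.019084 ≈ 9.5.

μ₀ = 9.5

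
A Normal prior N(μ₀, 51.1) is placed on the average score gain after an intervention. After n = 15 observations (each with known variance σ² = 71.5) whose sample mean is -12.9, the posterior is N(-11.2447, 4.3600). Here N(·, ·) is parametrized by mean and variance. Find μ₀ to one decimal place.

With known observation variance, the Normal–Normal posterior has precision τ_n = τ₀ + n/σ² and mean μ_n = (τ₀μ₀ + (n/σ²)x̄)/τ_n.
Here τ₀ = 1/51.1 = 0.019569 and τ_data = 15/71.5 = 0.209790, so τ_n = 0.229359.
Rearranging for μ₀: μ₀ = (μ_n·τ_n − τ_data·x̄)/τ₀ = (-11.2447·0.229359 − 0.209790·-12.9) / 0.019569 = 0.127218/0.019569 ≈ 6.5.

μ₀ = 6.5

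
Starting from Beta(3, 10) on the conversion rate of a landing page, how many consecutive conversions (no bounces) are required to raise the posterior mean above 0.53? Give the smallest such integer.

After k conversions and 0 bounces the posterior is Beta(3+k, 10), with mean (3+k)/(3+10+k).
Set (3+k)/(13+k) > 0.53 and solve: k > (0.53·13 − 3)/(1 − 0.53) = 8.277.
The smallest integer exceeding 8.277 is 9.

k = 9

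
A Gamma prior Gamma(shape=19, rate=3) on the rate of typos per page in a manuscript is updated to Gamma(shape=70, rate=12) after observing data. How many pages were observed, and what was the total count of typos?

Gamma–Poisson conjugacy: posterior shape = α + Σxᵢ, posterior rate = β + n.
Matching: Σxᵢ = 70 − 19 = 51 and n = 12 − 3 = 9.

n = 9 pages with total 51 typos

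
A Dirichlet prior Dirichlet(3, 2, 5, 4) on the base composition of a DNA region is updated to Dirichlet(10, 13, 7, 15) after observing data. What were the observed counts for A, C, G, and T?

For a Dirichlet(α) prior with multinomial counts c, the posterior is Dirichlet(α + c) componentwise.
Counts are posterior − prior componentwise: 10−3=7, 13−2=11, 7−5=2, 15−4=11.

counts (7, 11, 2, 11)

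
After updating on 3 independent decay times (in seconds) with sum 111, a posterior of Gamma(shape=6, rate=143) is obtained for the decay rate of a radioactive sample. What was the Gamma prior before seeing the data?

Gamma–exponential conjugacy: posterior shape = α + n, posterior rate = β + Σtᵢ.
So α = 6 − 3 = 3 and β = 143 − 111 = 32.

Gamma(shape=3, rate=32)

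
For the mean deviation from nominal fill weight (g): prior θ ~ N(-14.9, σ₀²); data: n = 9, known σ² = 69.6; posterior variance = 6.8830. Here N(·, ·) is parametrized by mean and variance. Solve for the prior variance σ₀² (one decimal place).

For the Normal–Normal model with known σ², precisions add: τ_n = τ₀ + n/σ².
So 1/σ₀² = 1/6.8830 − 9/69.6 = 0.145285 − 0.129310 = 0.015975.
Hence σ₀² = 1/0.015975 ≈ 62.6.

σ₀² = 62.6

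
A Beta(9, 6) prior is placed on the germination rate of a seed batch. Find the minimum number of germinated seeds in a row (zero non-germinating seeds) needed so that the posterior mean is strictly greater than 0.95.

k = 106

After k germinated seeds and 0 non-germinating seeds the posterior is Beta(9+k, 6), with mean (9+k)/(9+6+k).
Set (9+k)/(15+k) > 0.95 and solve: k > (0.95·15 − 9)/(1 − 0.95) = 105.000.
The smallest integer exceeding 105.000 is 106, and checking k=106: (115)/(121) = 0.9504 > 0.95.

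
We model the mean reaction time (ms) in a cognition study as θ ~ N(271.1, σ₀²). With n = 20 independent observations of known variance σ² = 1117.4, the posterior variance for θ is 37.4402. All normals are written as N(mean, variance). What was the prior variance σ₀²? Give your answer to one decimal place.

For the Normal–Normal model with known σ², precisions add: τ_n = τ₀ + n/σ².
So 1/σ₀² = 1/37.4402 − 20/1117.4 = 0.026709 − 0.017899 = 0.008810.
Hence σ₀² = 1/0.008810 ≈ 113.5.

σ₀² = 113.5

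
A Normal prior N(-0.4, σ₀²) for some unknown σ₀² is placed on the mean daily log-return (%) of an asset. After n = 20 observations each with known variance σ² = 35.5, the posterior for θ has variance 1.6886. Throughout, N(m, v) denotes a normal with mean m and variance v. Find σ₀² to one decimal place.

Posterior precision equals prior precision plus data precision: 1/σ_n² = 1/σ₀² + n/σ².
So 1/σ₀² = 1/1.6886 − 20/35.5 = 0.592207 − 0.563380 = 0.028827.
Hence σ₀² = 1/0.028827 ≈ 34.7.

σ₀² = 34.7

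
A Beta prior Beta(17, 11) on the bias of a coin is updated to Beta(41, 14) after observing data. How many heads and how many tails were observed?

A Beta(a, b) prior with s successes and f failures in binomial data gives a Beta(a+s, b+f) posterior.
So s = 41 − 17 = 24 and f = 14 − 11 = 3.

24 heads and 3 tails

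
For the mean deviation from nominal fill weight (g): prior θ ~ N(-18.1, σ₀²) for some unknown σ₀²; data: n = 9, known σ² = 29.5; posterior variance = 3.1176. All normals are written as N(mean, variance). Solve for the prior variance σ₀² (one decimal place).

σ₀² = 63.8

Posterior precision equals prior precision plus data precision: 1/σ_n² = 1/σ₀² + n/σ².
So 1/σ₀² = 1/3.1176 − 9/29.5 = 0.320760 − 0.305085 = 0.015675.
Hence σ₀² = 1/0.015675 ≈ 63.8.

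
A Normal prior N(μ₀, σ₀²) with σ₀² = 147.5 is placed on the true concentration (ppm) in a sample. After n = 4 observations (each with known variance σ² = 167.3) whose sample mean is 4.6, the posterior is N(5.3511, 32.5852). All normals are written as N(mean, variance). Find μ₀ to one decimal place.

μ₀ = 8.0

The posterior mean is a precision-weighted average: μ_n = (τ₀μ₀ + τ_data·x̄)/(τ₀+τ_data), with τ₀=1/σ₀² and τ_data=n/σ².
Here τ₀ = 1/147.5 = 0.006780 and τ_data = 4/167.3 = 0.023909, so τ_n = 0.030689.
Rearranging for μ₀: μ₀ = (μ_n·τ_n − τ_data·x̄)/τ₀ = (5.3511·0.030689 − 0.023909·4.6) / 0.006780 = 0.054239/0.006780 ≈ 8.0.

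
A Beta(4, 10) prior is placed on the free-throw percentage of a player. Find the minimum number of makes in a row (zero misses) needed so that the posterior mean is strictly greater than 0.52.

After k makes and 0 misses the posterior is Beta(4+k, 10), with mean (4+k)/(4+10+k).
Set (4+k)/(14+k) > 0.52 and solve: k > (0.52·14 − 4)/(1 − 0.52) = 6.833.
The smallest integer exceeding 6.833 is 7, and checking k=7: (11)/(21) = 0.5238 > 0.52.

k = 7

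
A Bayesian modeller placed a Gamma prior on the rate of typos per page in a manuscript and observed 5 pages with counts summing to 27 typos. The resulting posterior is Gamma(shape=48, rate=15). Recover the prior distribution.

Gamma–Poisson conjugacy: posterior shape = α + Σxᵢ, posterior rate = β + n.
So α = 48 − 27 = 21 and β = 15 − 5 = 10.

Gamma(shape=21, rate=10)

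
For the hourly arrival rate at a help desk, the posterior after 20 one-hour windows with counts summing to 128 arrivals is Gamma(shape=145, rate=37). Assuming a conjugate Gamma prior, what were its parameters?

Gamma(shape=17, rate=17)

Gamma–Poisson conjugacy: posterior shape = α + Σxᵢ, posterior rate = β + n.
So α = 145 − 128 = 17 and β = 37 − 20 = 17.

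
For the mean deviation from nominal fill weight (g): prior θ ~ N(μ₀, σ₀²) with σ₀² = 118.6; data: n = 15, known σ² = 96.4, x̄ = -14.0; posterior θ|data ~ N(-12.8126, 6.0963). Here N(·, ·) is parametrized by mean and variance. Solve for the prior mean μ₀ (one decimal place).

μ₀ = 9.1

With known observation variance, the Normal–Normal posterior has precision τ_n = τ₀ + n/σ² and mean μ_n = (τ₀μ₀ + (n/σ²)x̄)/τ_n.
Here τ₀ = 1/118.6 = 0.008432 and τ_data = 15/96.4 = 0.155602, so τ_n = 0.164034.
Rearranging for μ₀: μ₀ = (μ_n·τ_n − τ_data·x̄)/τ₀ = (-12.8126·0.164034 − 0.155602·-14.0) / 0.008432 = 0.076726/0.008432 ≈ 9.1.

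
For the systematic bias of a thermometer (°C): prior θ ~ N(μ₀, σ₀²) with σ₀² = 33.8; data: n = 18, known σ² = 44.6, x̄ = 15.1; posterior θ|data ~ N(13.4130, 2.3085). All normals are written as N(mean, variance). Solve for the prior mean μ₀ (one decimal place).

μ₀ = -9.6

The posterior mean is a precision-weighted average: μ_n = (τ₀μ₀ + τ_data·x̄)/(τ₀+τ_data), with τ₀=1/σ₀² and τ_data=n/σ².
Here τ₀ = 1/33.8 = 0.029586 and τ_data = 18/44.6 = 0.403587, so τ_n = 0.433173.
Rearranging for μ₀: μ₀ = (μ_n·τ_n − τ_data·x̄)/τ₀ = (13.4130·0.433173 − 0.403587·15.1) / 0.029586 = -0.284014/0.029586 ≈ -9.6.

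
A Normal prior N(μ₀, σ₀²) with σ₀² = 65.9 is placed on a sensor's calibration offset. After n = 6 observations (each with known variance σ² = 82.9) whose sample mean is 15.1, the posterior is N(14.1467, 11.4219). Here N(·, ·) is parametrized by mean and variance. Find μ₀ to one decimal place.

With known observation variance, the Normal–Normal posterior has precision τ_n = τ₀ + n/σ² and mean μ_n = (τ₀μ₀ + (n/σ²)x̄)/τ_n.
Here τ₀ = 1/65.9 = 0.015175 and τ_data = 6/82.9 = 0.072376, so τ_n = 0.087551.
Rearranging for μ₀: μ₀ = (μ_n·τ_n − τ_data·x̄)/τ₀ = (14.1467·0.087551 − 0.072376·15.1) / 0.015175 = 0.145680/0.015175 ≈ 9.6.

μ₀ = 9.6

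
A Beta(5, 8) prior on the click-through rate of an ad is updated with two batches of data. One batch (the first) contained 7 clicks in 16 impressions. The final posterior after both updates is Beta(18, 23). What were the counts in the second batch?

6 clicks and 6 non-clicks

Sequential conjugate updates are equivalent to a single update on the pooled data, so total successes = posterior α − prior α and total failures = posterior β − prior β.
Total across both batches: 18−5=13 clicks, 23−8=15 non-clicks.
Subtract the first batch: 13−7=6 clicks and 15−9=6 non-clicks.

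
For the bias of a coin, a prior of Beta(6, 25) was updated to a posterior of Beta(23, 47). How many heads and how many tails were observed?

17 heads and 22 tails

Under Beta–binomial conjugacy the posterior parameters are (α+s, β+f).
Match parameters: s=23−6=17, f=47−25=22.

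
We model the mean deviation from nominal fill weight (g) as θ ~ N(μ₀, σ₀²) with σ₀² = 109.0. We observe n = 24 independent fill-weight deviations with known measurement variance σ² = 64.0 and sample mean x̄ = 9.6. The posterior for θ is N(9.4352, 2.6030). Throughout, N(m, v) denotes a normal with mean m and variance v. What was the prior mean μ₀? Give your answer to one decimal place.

The posterior mean is a precision-weighted average: μ_n = (τ₀μ₀ + τ_data·x̄)/(τ₀+τ_data), with τ₀=1/σ₀² and τ_data=n/σ².
Here τ₀ = 1/109.0 = 0.009174 and τ_data = 24/64.0 = 0.375000, so τ_n = 0.384174.
Rearranging for μ₀: μ₀ = (μ_n·τ_n − τ_data·x̄)/τ₀ = (9.4352·0.384174 − 0.375000·9.6) / 0.009174 = 0.024759/0.009174 ≈ 2.7.

μ₀ = 2.7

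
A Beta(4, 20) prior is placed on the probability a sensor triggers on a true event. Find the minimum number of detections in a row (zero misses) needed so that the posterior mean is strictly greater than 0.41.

k = 10

After k detections and 0 misses the posterior is Beta(4+k, 20), with mean (4+k)/(4+20+k).
Set (4+k)/(24+k) > 0.41 and solve: k > (0.41·24 − 4)/(1 − 0.41) = 9.898.
The smallest integer exceeding 9.898 is 10.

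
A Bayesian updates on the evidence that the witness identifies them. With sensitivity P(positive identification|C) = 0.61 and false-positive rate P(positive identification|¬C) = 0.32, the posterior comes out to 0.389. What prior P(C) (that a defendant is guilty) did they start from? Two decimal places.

P(C) = 0.25

Bayes' rule in odds form gives O(C|E) = O(C)·[P(E|C)/P(E|¬C)], hence O(C) = O(C|E)/LR.
Posterior odds = 0.389/(1−0.389) = 0.6367. LR = 0.61/0.32 = 1.9062.
Prior odds = 0.6367/1.9062 = 0.3340, so P(C) = 0.3340/(1+0.3340) ≈ 0.25.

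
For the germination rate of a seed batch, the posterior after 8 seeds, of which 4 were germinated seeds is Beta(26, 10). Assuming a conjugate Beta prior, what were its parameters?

A Beta(a, b) prior with s successes and f failures in binomial data gives a Beta(a+s, b+f) posterior.
Subtract the data counts: 26−4=22, 10−4=6.

Beta(22, 6)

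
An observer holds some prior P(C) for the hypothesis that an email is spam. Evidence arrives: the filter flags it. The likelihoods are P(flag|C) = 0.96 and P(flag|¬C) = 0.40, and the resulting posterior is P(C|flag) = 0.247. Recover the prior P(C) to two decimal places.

In odds form, posterior odds = prior odds × likelihood ratio, so prior odds = posterior odds ÷ LR.
Posterior odds = 0.247/(1−0.247) = 0.3280. LR = 0.96/0.40 = 2.4000.
Prior odds = 0.3280/2.4000 = 0.1367, so P(C) = 0.1367/(1+0.1367) ≈ 0.12.

P(C) = 0.12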